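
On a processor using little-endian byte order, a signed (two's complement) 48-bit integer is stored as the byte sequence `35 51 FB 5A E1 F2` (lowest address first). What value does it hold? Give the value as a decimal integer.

-14425268727499

Little-endian: lowest address holds the least-significant byte.
Reassemble most-significant byte first: F2 E1 5A FB 51 35 → 0xF2E15AFB5135.
Top bit is set, so as a signed 48-bit value this is 0xF2E15AFB5135 − 2^48 = -14425268727499.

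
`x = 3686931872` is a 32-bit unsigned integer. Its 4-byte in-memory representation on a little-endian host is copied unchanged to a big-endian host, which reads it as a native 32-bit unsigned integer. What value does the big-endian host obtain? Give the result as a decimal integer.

2686304987

3686931872 in 32-bit hexadecimal is 0xDBC21DA0.
Stored little-endian, the bytes at ascending addresses are A0 1D C2 DB.
Read back as big-endian, the last byte is least significant, giving 0xA01DC2DB.
0xA01DC2DB = 2686304987.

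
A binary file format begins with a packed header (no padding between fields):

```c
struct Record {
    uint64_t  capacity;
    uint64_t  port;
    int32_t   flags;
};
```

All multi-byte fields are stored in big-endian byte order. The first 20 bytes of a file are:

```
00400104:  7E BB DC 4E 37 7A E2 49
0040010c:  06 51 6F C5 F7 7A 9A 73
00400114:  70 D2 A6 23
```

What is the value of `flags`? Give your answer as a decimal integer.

1892853283

`flags` follows `capacity` (8 B), `port` (8 B), so it starts at offset 8 + 8 = 16 and occupies 4 bytes.
Bytes at offsets 16..19: 70 D2 A6 23.
Big-endian: lowest address holds the most-significant byte.
The bytes are already most-significant first: 0x70D2A623.
0x70D2A623 = 1892853283.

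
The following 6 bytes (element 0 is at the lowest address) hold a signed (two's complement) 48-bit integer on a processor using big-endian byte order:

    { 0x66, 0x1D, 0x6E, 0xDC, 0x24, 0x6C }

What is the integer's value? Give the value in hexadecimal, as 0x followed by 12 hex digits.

0x661D6EDC246C

Big-endian stores the most-significant byte at the lowest address.
The bytes are already most-significant first: 0x661D6EDC246C.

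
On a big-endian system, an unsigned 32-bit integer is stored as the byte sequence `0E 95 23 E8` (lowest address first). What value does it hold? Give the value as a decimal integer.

In big-endian order the high byte comes first in memory.
The bytes are already most-significant first: 0x0E9523E8.
0x0E9523E8 = 244655080.

244655080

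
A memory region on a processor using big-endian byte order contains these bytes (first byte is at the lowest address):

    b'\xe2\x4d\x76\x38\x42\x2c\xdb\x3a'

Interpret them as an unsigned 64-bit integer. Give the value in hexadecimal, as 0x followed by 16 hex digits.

0xE24D7638422CDB3A

In big-endian order the high byte comes first in memory.
The bytes are already most-significant first: 0xE24D7638422CDB3A.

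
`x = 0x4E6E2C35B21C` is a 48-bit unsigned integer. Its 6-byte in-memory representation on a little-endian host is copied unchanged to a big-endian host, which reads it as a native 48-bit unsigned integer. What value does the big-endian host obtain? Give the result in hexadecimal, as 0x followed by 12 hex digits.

0x1CB2352C6E4E

Stored little-endian, the bytes at ascending addresses are 1C B2 35 2C 6E 4E.
Read back as big-endian, the last byte is least significant, giving 0x1CB2352C6E4E.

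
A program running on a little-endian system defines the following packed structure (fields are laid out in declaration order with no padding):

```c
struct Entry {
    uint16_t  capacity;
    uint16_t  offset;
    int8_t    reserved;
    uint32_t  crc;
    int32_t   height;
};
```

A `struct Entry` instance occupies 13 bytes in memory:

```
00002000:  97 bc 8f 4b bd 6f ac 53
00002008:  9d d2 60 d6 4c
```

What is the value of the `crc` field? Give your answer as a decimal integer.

2639506543

`crc` follows `capacity` (2 B), `offset` (2 B), `reserved` (1 B), so it starts at offset 2 + 2 + 1 = 5 and occupies 4 bytes.
Bytes at offsets 5..8: 6F AC 53 9D.
Little-endian stores the least-significant byte at the lowest address.
Reassemble most-significant byte first: 9D 53 AC 6F → 0x9D53AC6F.
0x9D53AC6F = 2639506543.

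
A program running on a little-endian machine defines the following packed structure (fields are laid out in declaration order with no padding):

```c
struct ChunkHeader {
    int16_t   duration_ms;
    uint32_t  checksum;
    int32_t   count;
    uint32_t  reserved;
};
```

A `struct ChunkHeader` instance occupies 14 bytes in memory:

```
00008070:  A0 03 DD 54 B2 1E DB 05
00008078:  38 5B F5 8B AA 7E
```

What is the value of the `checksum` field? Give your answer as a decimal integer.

`checksum` follows `duration_ms` (2 bytes), so it starts at byte offset 2 and occupies 4 bytes.
Bytes at offsets 2..5: DD 54 B2 1E.
Little-endian stores the least-significant byte at the lowest address.
Reassemble most-significant byte first: 1E B2 54 DD → 0x1EB254DD.
0x1EB254DD = 515003613.

515003613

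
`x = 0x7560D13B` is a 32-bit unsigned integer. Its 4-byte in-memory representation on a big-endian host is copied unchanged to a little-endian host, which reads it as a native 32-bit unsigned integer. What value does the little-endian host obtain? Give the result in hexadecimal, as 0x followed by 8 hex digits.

0x3BD16075

Stored big-endian, the bytes at ascending addresses are 75 60 D1 3B.
Read back as little-endian, the first byte is least significant, giving 0x3BD16075.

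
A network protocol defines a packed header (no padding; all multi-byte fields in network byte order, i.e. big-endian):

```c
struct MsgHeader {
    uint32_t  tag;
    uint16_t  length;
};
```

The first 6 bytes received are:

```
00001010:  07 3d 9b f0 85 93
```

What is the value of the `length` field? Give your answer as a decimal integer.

`length` follows `tag` (4 bytes), so it starts at byte offset 4 and occupies 2 bytes.
Bytes at offsets 4..5: 85 93.
Big-endian stores the most-significant byte at the lowest address.
The bytes are already most-significant first: 0x8593.
0x8593 = 34195.

34195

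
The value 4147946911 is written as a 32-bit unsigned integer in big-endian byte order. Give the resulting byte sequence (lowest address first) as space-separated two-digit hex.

4147946911 in hexadecimal, padded to 32 bits, is 0xF73CA59F.
Split into bytes (most-significant first): F7 3C A5 9F.
In big-endian order the high byte comes first in memory.
So the memory order matches the most-significant-first order: F7 3C A5 9F.

F7 3C A5 9F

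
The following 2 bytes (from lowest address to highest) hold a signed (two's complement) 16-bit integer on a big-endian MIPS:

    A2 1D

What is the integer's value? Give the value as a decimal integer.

-24035

In big-endian order the high byte comes first in memory.
The bytes are already most-significant first: 0xA21D.
Top bit is set, so as a signed 16-bit value this is 0xA21D − 2^16 = -24035.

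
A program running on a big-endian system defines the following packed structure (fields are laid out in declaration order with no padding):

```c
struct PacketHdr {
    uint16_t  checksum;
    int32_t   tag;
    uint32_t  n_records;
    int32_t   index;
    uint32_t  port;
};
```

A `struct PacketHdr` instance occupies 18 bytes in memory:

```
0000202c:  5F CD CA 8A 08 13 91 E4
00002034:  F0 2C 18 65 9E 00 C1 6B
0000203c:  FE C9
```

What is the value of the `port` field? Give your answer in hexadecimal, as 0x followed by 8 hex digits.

0xC16BFEC9

`port` follows `checksum` (2 B), `tag` (4 B), `n_records` (4 B), `index` (4 B), so it starts at offset 2 + 4 + 4 + 4 = 14 and occupies 4 bytes.
Bytes at offsets 14..17: C1 6B FE C9.
In big-endian order the high byte comes first in memory.
The bytes are already most-significant first: 0xC16BFEC9.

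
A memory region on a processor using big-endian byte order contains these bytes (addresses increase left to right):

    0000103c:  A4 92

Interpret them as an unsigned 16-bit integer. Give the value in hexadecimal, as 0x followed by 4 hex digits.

0xA492

Big-endian stores the most-significant byte at the lowest address.
The bytes are already most-significant first: 0xA492.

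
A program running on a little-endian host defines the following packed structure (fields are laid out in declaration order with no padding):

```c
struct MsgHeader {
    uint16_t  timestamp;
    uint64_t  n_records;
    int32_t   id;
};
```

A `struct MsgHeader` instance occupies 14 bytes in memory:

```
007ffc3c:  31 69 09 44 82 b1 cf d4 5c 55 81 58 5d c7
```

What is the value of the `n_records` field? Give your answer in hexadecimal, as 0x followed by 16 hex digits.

0x555CD4CFB1824409

`n_records` follows `timestamp` (2 bytes), so it starts at byte offset 2 and occupies 8 bytes.
Bytes at offsets 2..9: 09 44 82 B1 CF D4 5C 55.
In little-endian order the low byte comes first in memory.
Reassemble most-significant byte first: 55 5C D4 CF B1 82 44 09 → 0x555CD4CFB1824409.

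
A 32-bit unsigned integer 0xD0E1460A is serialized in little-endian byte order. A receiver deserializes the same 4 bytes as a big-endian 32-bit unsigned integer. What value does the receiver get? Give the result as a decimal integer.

172417488

Stored little-endian, the bytes at ascending addresses are 0A 46 E1 D0.
Read back as big-endian, the last byte is least significant, giving 0x0A46E1D0.
0x0A46E1D0 = 172417488.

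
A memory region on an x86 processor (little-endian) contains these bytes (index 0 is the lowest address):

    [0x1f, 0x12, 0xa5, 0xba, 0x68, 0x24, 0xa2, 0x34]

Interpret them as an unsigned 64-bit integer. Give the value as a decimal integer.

In little-endian order the low byte comes first in memory.
Reassemble most-significant byte first: 34 A2 24 68 BA A5 12 1F → 0x34A22468BAA5121F.
0x34A22468BAA5121F = 3792633868425957919.

3792633868425957919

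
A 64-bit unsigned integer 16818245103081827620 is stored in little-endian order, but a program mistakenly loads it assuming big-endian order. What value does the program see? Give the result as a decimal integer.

2606921706218481385

16818245103081827620 in 64-bit hexadecimal is 0xE96668D07AA52D24.
Stored little-endian, the bytes at ascending addresses are 24 2D A5 7A D0 68 66 E9.
Read back as big-endian, the last byte is least significant, giving 0x242DA57AD06866E9.
0x242DA57AD06866E9 = 2606921706218481385.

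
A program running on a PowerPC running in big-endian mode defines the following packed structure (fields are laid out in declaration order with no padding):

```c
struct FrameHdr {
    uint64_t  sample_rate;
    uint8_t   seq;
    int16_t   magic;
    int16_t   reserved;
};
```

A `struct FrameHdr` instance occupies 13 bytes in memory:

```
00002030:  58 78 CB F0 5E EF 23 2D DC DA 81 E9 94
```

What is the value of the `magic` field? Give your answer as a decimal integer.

`magic` follows `sample_rate` (8 B), `seq` (1 B), so it starts at offset 8 + 1 = 9 and occupies 2 bytes.
Bytes at offsets 9..10: DA 81.
Big-endian stores the most-significant byte at the lowest address.
The bytes are already most-significant first: 0xDA81.
Top bit is set, so as a signed 16-bit value this is 0xDA81 − 2^16 = -9599.

-9599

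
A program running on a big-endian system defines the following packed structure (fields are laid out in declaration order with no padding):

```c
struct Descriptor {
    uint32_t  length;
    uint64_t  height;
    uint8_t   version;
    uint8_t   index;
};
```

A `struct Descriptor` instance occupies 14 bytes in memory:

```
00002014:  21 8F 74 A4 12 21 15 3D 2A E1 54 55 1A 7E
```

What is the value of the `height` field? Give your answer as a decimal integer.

1306348719370753109

`height` follows `length` (4 bytes), so it starts at byte offset 4 and occupies 8 bytes.
Bytes at offsets 4..11: 12 21 15 3D 2A E1 54 55.
Big-endian: lowest address holds the most-significant byte.
The bytes are already most-significant first: 0x1221153D2AE15455.
0x1221153D2AE15455 = 1306348719370753109.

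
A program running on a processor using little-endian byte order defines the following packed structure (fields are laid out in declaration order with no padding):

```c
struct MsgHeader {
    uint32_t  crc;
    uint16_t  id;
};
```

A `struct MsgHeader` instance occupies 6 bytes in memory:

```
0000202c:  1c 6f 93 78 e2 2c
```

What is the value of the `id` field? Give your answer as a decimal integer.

11490

`id` follows `crc` (4 bytes), so it starts at byte offset 4 and occupies 2 bytes.
Bytes at offsets 4..5: E2 2C.
Little-endian: lowest address holds the least-significant byte.
Reassemble most-significant byte first: 2C E2 → 0x2CE2.
0x2CE2 = 11490.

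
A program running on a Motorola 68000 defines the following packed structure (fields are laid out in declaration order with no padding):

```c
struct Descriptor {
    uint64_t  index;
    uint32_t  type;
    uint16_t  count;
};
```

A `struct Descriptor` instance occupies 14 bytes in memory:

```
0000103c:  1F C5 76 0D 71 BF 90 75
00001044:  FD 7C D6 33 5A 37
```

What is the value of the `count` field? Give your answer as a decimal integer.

23095

`count` follows `index` (8 B), `type` (4 B), so it starts at offset 8 + 4 = 12 and occupies 2 bytes.
Bytes at offsets 12..13: 5A 37.
Big-endian stores the most-significant byte at the lowest address.
The bytes are already most-significant first: 0x5A37.
0x5A37 = 23095.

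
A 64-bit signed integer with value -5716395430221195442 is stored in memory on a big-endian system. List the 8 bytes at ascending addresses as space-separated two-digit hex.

Two's complement of -5716395430221195442 in 64 bits: 5716395430221195442 = 0x4F54B75B660028B2; invert → 0xB0AB48A499FFD74D; add 1 → 0xB0AB48A499FFD74E.
Split into bytes (most-significant first): B0 AB 48 A4 99 FF D7 4E.
Big-endian: lowest address holds the most-significant byte.
So the memory order matches the most-significant-first order: B0 AB 48 A4 99 FF D7 4E.

B0 AB 48 A4 99 FF D7 4E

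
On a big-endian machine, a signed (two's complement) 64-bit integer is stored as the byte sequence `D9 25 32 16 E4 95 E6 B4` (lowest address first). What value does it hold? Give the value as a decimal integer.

In big-endian order the high byte comes first in memory.
The bytes are already most-significant first: 0xD9253216E495E6B4.
Top bit is set, so as a signed 64-bit value this is 0xD9253216E495E6B4 − 2^64 = -2799776519435196748.

-2799776519435196748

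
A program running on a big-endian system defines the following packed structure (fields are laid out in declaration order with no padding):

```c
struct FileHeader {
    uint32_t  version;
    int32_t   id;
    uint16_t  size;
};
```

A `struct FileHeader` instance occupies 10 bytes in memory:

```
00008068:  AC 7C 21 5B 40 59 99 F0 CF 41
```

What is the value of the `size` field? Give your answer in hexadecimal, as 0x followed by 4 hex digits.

0xCF41

`size` follows `version` (4 B), `id` (4 B), so it starts at offset 4 + 4 = 8 and occupies 2 bytes.
Bytes at offsets 8..9: CF 41.
In big-endian order the high byte comes first in memory.
The bytes are already most-significant first: 0xCF41.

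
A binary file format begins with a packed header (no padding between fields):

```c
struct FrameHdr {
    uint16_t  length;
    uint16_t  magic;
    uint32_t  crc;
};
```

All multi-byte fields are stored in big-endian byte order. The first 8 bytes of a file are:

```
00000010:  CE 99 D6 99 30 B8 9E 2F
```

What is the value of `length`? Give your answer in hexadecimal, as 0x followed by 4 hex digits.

`length` is the first field, at byte offset 0, occupying 2 bytes.
Bytes at offsets 0..1: CE 99.
Big-endian: lowest address holds the most-significant byte.
The bytes are already most-significant first: 0xCE99.

0xCE99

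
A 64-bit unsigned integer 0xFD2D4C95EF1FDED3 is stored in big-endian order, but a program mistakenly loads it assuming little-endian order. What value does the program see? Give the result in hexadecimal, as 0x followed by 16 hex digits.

Stored big-endian, the bytes at ascending addresses are FD 2D 4C 95 EF 1F DE D3.
Read back as little-endian, the first byte is least significant, giving 0xD3DE1FEF954C2DFD.

0xD3DE1FEF954C2DFD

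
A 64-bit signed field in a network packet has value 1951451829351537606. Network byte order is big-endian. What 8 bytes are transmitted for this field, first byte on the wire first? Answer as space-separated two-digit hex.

1B 14 F3 19 7C C8 DB C6

1951451829351537606 in hexadecimal, padded to 64 bits, is 0x1B14F3197CC8DBC6.
Split into bytes (most-significant first): 1B 14 F3 19 7C C8 DB C6.
In big-endian order the high byte comes first in memory.
So the memory order matches the most-significant-first order: 1B 14 F3 19 7C C8 DB C6.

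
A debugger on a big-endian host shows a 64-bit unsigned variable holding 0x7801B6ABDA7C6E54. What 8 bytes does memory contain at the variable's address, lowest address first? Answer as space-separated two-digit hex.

Split into bytes (most-significant first): 78 01 B6 AB DA 7C 6E 54.
In big-endian order the high byte comes first in memory.
So the memory order matches the most-significant-first order: 78 01 B6 AB DA 7C 6E 54.

78 01 B6 AB DA 7C 6E 54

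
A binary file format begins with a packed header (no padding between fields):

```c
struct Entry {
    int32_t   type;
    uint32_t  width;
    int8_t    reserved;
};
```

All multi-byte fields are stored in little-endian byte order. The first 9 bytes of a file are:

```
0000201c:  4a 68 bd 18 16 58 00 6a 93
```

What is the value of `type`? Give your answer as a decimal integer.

`type` is the first field, at byte offset 0, occupying 4 bytes.
Bytes at offsets 0..3: 4A 68 BD 18.
Little-endian: lowest address holds the least-significant byte.
Reassemble most-significant byte first: 18 BD 68 4A → 0x18BD684A.
0x18BD684A = 415066186.

415066186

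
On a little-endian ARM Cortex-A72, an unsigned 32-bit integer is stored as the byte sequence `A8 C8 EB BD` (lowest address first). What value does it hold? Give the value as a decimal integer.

3186346152

Little-endian: lowest address holds the least-significant byte.
Reassemble most-significant byte first: BD EB C8 A8 → 0xBDEBC8A8.
0xBDEBC8A8 = 3186346152.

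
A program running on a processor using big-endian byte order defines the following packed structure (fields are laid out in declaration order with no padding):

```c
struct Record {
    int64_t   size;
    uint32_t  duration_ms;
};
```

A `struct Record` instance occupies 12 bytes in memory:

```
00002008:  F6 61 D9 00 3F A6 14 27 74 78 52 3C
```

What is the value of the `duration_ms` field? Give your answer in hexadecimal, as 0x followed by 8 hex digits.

0x7478523C

`duration_ms` follows `size` (8 bytes), so it starts at byte offset 8 and occupies 4 bytes.
Bytes at offsets 8..11: 74 78 52 3C.
Big-endian stores the most-significant byte at the lowest address.
The bytes are already most-significant first: 0x7478523C.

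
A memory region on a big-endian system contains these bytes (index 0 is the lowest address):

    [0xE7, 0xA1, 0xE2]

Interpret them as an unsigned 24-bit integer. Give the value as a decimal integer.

15180258

In big-endian order the high byte comes first in memory.
The bytes are already most-significant first: 0xE7A1E2.
0xE7A1E2 = 15180258.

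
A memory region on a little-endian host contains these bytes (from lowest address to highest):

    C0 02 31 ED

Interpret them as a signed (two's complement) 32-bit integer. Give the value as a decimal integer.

-315555136

Little-endian stores the least-significant byte at the lowest address.
Reassemble most-significant byte first: ED 31 02 C0 → 0xED3102C0.
Top bit is set, so as a signed 32-bit value this is 0xED3102C0 − 2^32 = -315555136.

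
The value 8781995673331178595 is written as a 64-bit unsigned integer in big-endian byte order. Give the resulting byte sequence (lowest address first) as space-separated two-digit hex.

79 DF EA 89 2F EC 1C 63

8781995673331178595 in hexadecimal, padded to 64 bits, is 0x79DFEA892FEC1C63.
Split into bytes (most-significant first): 79 DF EA 89 2F EC 1C 63.
Big-endian: lowest address holds the most-significant byte.
So the memory order matches the most-significant-first order: 79 DF EA 89 2F EC 1C 63.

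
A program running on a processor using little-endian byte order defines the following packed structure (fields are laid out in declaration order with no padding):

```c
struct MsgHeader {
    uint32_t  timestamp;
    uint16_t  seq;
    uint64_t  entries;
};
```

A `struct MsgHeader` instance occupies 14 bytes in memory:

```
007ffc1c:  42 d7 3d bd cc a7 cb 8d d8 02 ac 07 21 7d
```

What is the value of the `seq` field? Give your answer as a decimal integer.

`seq` follows `timestamp` (4 bytes), so it starts at byte offset 4 and occupies 2 bytes.
Bytes at offsets 4..5: CC A7.
Little-endian: lowest address holds the least-significant byte.
Reassemble most-significant byte first: A7 CC → 0xA7CC.
0xA7CC = 42956.

42956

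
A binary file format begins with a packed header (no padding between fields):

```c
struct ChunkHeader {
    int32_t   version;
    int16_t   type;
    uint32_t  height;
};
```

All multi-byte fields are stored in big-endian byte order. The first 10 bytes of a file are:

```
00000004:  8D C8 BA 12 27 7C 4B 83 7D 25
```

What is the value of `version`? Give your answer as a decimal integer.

`version` is the first field, at byte offset 0, occupying 4 bytes.
Bytes at offsets 0..3: 8D C8 BA 12.
Big-endian: lowest address holds the most-significant byte.
The bytes are already most-significant first: 0x8DC8BA12.
Top bit is set, so as a signed 32-bit value this is 0x8DC8BA12 − 2^32 = -1916225006.

-1916225006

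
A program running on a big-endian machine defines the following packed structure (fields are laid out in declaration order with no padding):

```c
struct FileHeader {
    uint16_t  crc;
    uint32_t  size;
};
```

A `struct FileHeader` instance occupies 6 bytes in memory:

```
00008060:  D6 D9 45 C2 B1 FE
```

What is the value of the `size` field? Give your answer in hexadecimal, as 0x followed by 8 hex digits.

`size` follows `crc` (2 bytes), so it starts at byte offset 2 and occupies 4 bytes.
Bytes at offsets 2..5: 45 C2 B1 FE.
Big-endian: lowest address holds the most-significant byte.
The bytes are already most-significant first: 0x45C2B1FE.

0x45C2B1FE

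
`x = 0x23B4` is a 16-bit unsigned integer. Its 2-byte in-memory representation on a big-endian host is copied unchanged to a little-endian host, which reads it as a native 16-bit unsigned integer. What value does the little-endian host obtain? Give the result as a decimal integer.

46115

Stored big-endian, the bytes at ascending addresses are 23 B4.
Read back as little-endian, the first byte is least significant, giving 0xB423.
0xB423 = 46115.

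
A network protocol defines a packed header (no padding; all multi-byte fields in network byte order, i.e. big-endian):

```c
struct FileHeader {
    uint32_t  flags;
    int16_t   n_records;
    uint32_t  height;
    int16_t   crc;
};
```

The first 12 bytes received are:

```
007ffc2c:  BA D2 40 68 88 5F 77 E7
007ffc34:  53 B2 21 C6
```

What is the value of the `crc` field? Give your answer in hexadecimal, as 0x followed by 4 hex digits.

0x21C6

`crc` follows `flags` (4 B), `n_records` (2 B), `height` (4 B), so it starts at offset 4 + 2 + 4 = 10 and occupies 2 bytes.
Bytes at offsets 10..11: 21 C6.
Big-endian: lowest address holds the most-significant byte.
The bytes are already most-significant first: 0x21C6.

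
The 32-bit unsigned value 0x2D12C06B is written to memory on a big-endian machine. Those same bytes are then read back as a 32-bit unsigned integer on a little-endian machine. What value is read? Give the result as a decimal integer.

1807749677

Stored big-endian, the bytes at ascending addresses are 2D 12 C0 6B.
Read back as little-endian, the first byte is least significant, giving 0x6BC0122D.
0x6BC0122D = 1807749677.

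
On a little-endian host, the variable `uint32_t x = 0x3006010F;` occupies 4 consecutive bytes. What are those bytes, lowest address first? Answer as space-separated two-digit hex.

Split into bytes (most-significant first): 30 06 01 0F.
In little-endian order the low byte comes first in memory.
So at ascending addresses the bytes are 0F 01 06 30.

0F 01 06 30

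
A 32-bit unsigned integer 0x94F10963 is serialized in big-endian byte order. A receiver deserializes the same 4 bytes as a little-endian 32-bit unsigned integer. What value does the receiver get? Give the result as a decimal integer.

Stored big-endian, the bytes at ascending addresses are 94 F1 09 63.
Read back as little-endian, the first byte is least significant, giving 0x6309F194.
0x6309F194 = 1661596052.

1661596052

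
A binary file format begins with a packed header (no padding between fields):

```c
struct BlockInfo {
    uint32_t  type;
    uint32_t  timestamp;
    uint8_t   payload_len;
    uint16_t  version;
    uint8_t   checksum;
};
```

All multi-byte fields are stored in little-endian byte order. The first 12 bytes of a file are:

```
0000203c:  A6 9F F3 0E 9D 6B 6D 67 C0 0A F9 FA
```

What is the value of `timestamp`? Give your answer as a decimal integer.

`timestamp` follows `type` (4 bytes), so it starts at byte offset 4 and occupies 4 bytes.
Bytes at offsets 4..7: 9D 6B 6D 67.
Little-endian stores the least-significant byte at the lowest address.
Reassemble most-significant byte first: 67 6D 6B 9D → 0x676D6B9D.
0x676D6B9D = 1735224221.

1735224221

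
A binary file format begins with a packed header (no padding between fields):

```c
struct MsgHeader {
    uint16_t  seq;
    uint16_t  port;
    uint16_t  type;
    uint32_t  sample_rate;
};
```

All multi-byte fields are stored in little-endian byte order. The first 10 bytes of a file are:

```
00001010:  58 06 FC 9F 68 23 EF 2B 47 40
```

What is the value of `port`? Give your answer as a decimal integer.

40956

`port` follows `seq` (2 bytes), so it starts at byte offset 2 and occupies 2 bytes.
Bytes at offsets 2..3: FC 9F.
Little-endian: lowest address holds the least-significant byte.
Reassemble most-significant byte first: 9F FC → 0x9FFC.
0x9FFC = 40956.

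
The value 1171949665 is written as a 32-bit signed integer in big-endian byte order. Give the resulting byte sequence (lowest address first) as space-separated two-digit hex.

45 DA 88 61

1171949665 in hexadecimal, padded to 32 bits, is 0x45DA8861.
Split into bytes (most-significant first): 45 DA 88 61.
In big-endian order the high byte comes first in memory.
So the memory order matches the most-significant-first order: 45 DA 88 61.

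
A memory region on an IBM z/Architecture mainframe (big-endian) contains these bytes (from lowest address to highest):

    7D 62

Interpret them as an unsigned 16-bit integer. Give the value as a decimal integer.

Big-endian stores the most-significant byte at the lowest address.
The bytes are already most-significant first: 0x7D62.
0x7D62 = 32098.

32098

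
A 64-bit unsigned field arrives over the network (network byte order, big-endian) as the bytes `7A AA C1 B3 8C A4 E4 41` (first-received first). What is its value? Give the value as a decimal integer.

8839090195570943041

In big-endian order the high byte comes first in memory.
The bytes are already most-significant first: 0x7AAAC1B38CA4E441.
0x7AAAC1B38CA4E441 = 8839090195570943041.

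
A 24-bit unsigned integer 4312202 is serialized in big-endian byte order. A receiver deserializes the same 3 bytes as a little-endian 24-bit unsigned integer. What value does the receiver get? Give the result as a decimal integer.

4312202 in 24-bit hexadecimal is 0x41CC8A.
Stored big-endian, the bytes at ascending addresses are 41 CC 8A.
Read back as little-endian, the first byte is least significant, giving 0x8ACC41.
0x8ACC41 = 9096257.

9096257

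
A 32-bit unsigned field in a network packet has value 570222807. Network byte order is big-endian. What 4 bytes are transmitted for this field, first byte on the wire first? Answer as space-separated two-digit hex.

570222807 in hexadecimal, padded to 32 bits, is 0x21FCE8D7.
Split into bytes (most-significant first): 21 FC E8 D7.
In big-endian order the high byte comes first in memory.
So the memory order matches the most-significant-first order: 21 FC E8 D7.

21 FC E8 D7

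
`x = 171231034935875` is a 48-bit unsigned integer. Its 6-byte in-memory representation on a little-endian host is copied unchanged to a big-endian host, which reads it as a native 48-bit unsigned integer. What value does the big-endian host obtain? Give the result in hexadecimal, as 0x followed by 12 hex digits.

0x430A03D5BB9B

171231034935875 in 48-bit hexadecimal is 0x9BBBD5030A43.
Stored little-endian, the bytes at ascending addresses are 43 0A 03 D5 BB 9B.
Read back as big-endian, the last byte is least significant, giving 0x430A03D5BB9B.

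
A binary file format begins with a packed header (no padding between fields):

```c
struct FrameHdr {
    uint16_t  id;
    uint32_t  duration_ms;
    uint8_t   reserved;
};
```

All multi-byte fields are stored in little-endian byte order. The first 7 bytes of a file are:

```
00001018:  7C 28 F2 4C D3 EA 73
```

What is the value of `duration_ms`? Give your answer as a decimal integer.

`duration_ms` follows `id` (2 bytes), so it starts at byte offset 2 and occupies 4 bytes.
Bytes at offsets 2..5: F2 4C D3 EA.
Little-endian stores the least-significant byte at the lowest address.
Reassemble most-significant byte first: EA D3 4C F2 → 0xEAD34CF2.
0xEAD34CF2 = 3939716338.

3939716338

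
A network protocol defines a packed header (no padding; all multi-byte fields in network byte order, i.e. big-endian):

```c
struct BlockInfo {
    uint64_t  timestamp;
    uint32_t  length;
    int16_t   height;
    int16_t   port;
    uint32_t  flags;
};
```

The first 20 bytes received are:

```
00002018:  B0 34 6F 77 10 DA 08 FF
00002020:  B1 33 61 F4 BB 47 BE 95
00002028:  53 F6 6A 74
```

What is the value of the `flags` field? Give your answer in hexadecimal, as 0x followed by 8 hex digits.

`flags` follows `timestamp` (8 B), `length` (4 B), `height` (2 B), `port` (2 B), so it starts at offset 8 + 4 + 2 + 2 = 16 and occupies 4 bytes.
Bytes at offsets 16..19: 53 F6 6A 74.
In big-endian order the high byte comes first in memory.
The bytes are already most-significant first: 0x53F66A74.

0x53F66A74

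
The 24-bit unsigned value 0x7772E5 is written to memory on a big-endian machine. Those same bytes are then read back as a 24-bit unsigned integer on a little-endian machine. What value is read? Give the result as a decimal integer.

Stored big-endian, the bytes at ascending addresses are 77 72 E5.
Read back as little-endian, the first byte is least significant, giving 0xE57277.
0xE57277 = 15037047.

15037047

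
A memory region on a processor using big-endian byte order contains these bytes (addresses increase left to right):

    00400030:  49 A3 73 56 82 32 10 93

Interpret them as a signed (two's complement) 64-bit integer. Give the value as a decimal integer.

5306211601361277075

Big-endian stores the most-significant byte at the lowest address.
The bytes are already most-significant first: 0x49A3735682321093.
0x49A3735682321093 = 5306211601361277075.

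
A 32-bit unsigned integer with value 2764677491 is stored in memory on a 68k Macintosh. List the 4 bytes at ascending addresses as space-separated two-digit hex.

2764677491 in hexadecimal, padded to 32 bits, is 0xA4C9A173.
Split into bytes (most-significant first): A4 C9 A1 73.
Big-endian: lowest address holds the most-significant byte.
So the memory order matches the most-significant-first order: A4 C9 A1 73.

A4 C9 A1 73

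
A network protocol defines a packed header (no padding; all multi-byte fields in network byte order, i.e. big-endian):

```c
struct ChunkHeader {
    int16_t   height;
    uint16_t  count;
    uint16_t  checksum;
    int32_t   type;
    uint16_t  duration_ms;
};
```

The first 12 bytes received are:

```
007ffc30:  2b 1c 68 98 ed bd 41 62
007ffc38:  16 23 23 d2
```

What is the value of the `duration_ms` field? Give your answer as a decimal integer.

9170

`duration_ms` follows `height` (2 B), `count` (2 B), `checksum` (2 B), `type` (4 B), so it starts at offset 2 + 2 + 2 + 4 = 10 and occupies 2 bytes.
Bytes at offsets 10..11: 23 D2.
In big-endian order the high byte comes first in memory.
The bytes are already most-significant first: 0x23D2.
0x23D2 = 9170.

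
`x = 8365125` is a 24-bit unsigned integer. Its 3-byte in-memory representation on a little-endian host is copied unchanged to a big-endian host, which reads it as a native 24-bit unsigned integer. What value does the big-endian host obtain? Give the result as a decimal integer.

8365125 in 24-bit hexadecimal is 0x7FA445.
Stored little-endian, the bytes at ascending addresses are 45 A4 7F.
Read back as big-endian, the last byte is least significant, giving 0x45A47F.
0x45A47F = 4564095.

4564095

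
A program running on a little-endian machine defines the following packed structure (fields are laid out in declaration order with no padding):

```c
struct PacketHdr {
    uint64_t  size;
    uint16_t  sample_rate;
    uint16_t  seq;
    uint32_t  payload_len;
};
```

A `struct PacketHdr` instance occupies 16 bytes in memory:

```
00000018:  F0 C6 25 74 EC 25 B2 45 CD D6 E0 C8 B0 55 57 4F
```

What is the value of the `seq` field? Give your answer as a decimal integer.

51424

`seq` follows `size` (8 B), `sample_rate` (2 B), so it starts at offset 8 + 2 = 10 and occupies 2 bytes.
Bytes at offsets 10..11: E0 C8.
In little-endian order the low byte comes first in memory.
Reassemble most-significant byte first: C8 E0 → 0xC8E0.
0xC8E0 = 51424.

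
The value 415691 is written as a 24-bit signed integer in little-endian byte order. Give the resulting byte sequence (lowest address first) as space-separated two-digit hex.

CB 57 06

415691 in hexadecimal, padded to 24 bits, is 0x0657CB.
Split into bytes (most-significant first): 06 57 CB.
Little-endian stores the least-significant byte at the lowest address.
So at ascending addresses the bytes are CB 57 06.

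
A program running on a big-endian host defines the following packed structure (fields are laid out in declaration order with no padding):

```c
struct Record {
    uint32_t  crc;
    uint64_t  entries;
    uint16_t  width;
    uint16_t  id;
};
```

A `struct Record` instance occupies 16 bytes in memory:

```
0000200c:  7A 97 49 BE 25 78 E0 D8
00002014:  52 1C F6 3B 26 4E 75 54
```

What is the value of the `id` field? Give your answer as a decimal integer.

`id` follows `crc` (4 B), `entries` (8 B), `width` (2 B), so it starts at offset 4 + 8 + 2 = 14 and occupies 2 bytes.
Bytes at offsets 14..15: 75 54.
In big-endian order the high byte comes first in memory.
The bytes are already most-significant first: 0x7554.
0x7554 = 30036.

30036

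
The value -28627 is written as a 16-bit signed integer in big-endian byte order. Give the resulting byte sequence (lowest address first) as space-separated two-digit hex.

90 2D

Two's complement of -28627 in 16 bits: 28627 = 0x6FD3; invert → 0x902C; add 1 → 0x902D.
Split into bytes (most-significant first): 90 2D.
In big-endian order the high byte comes first in memory.
So the memory order matches the most-significant-first order: 90 2D.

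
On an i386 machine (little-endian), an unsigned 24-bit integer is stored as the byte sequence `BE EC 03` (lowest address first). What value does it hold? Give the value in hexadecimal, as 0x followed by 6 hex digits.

Little-endian: lowest address holds the least-significant byte.
Reassemble most-significant byte first: 03 EC BE → 0x03ECBE.

0x03ECBE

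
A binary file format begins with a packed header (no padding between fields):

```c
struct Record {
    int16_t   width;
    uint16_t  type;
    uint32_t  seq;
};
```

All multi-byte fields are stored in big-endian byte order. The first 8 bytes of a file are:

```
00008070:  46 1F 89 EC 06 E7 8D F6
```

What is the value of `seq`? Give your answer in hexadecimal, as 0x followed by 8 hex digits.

`seq` follows `width` (2 B), `type` (2 B), so it starts at offset 2 + 2 = 4 and occupies 4 bytes.
Bytes at offsets 4..7: 06 E7 8D F6.
In big-endian order the high byte comes first in memory.
The bytes are already most-significant first: 0x06E78DF6.

0x06E78DF6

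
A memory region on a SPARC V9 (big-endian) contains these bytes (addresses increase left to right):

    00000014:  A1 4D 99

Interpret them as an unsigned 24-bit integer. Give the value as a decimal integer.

10571161

Big-endian stores the most-significant byte at the lowest address.
The bytes are already most-significant first: 0xA14D99.
0xA14D99 = 10571161.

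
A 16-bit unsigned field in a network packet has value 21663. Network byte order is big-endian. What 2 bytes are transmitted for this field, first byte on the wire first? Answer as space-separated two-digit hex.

21663 in hexadecimal, padded to 16 bits, is 0x549F.
Split into bytes (most-significant first): 54 9F.
Big-endian: lowest address holds the most-significant byte.
So the memory order matches the most-significant-first order: 54 9F.

54 9F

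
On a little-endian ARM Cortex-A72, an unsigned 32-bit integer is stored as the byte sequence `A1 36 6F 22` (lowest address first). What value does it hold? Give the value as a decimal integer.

577713825

In little-endian order the low byte comes first in memory.
Reassemble most-significant byte first: 22 6F 36 A1 → 0x226F36A1.
0x226F36A1 = 577713825.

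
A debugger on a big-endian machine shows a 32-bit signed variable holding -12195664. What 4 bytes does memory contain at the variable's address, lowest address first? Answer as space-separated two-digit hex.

Two's complement of -12195664 in 32 bits: 12195664 = 0x00BA1750; invert → 0xFF45E8AF; add 1 → 0xFF45E8B0.
Split into bytes (most-significant first): FF 45 E8 B0.
In big-endian order the high byte comes first in memory.
So the memory order matches the most-significant-first order: FF 45 E8 B0.

FF 45 E8 B0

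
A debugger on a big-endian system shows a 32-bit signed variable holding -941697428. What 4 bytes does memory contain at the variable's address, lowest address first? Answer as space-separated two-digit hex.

Two's complement of -941697428 in 32 bits: 941697428 = 0x38212994; invert → 0xC7DED66B; add 1 → 0xC7DED66C.
Split into bytes (most-significant first): C7 DE D6 6C.
Big-endian stores the most-significant byte at the lowest address.
So the memory order matches the most-significant-first order: C7 DE D6 6C.

C7 DE D6 6C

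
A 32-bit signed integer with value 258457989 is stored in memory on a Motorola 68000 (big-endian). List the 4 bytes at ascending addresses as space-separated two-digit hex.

0F 67 C1 85

258457989 in hexadecimal, padded to 32 bits, is 0x0F67C185.
Split into bytes (most-significant first): 0F 67 C1 85.
Big-endian stores the most-significant byte at the lowest address.
So the memory order matches the most-significant-first order: 0F 67 C1 85.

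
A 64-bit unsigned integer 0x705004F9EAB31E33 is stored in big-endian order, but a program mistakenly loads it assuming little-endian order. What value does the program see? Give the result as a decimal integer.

3683579367017173104

Stored big-endian, the bytes at ascending addresses are 70 50 04 F9 EA B3 1E 33.
Read back as little-endian, the first byte is least significant, giving 0x331EB3EAF9045070.
0x331EB3EAF9045070 = 3683579367017173104.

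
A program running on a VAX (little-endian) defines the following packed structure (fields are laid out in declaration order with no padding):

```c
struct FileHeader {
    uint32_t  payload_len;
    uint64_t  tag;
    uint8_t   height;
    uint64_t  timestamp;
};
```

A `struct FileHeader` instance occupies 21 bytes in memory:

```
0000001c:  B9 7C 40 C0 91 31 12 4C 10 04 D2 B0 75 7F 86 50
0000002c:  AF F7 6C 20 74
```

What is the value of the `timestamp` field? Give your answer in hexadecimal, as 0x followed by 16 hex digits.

0x74206CF7AF50867F

`timestamp` follows `payload_len` (4 B), `tag` (8 B), `height` (1 B), so it starts at offset 4 + 8 + 1 = 13 and occupies 8 bytes.
Bytes at offsets 13..20: 7F 86 50 AF F7 6C 20 74.
In little-endian order the low byte comes first in memory.
Reassemble most-significant byte first: 74 20 6C F7 AF 50 86 7F → 0x74206CF7AF50867F.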